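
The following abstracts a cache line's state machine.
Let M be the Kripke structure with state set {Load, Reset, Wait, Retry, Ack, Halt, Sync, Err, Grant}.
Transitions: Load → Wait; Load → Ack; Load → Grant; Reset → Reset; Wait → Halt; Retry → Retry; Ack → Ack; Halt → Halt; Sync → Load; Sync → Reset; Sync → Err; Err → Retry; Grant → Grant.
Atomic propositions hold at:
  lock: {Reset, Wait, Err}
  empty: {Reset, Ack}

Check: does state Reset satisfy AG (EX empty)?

Yes

Sat(EX empty) = {s : some successor in {Reset, Ack}} = {Load, Reset, Ack, Sync}
AG (EX empty): greatest fixpoint, start Z0 = {Load, Reset, Ack, Sync}, keep only states in Sat with every successor in Z. Z1 = {Reset, Ack}; fixed.
Sat(AG (EX empty)) = {Reset, Ack}
Reset ∈ Sat(AG (EX empty)) = {Reset, Ack}, so the formula holds at Reset.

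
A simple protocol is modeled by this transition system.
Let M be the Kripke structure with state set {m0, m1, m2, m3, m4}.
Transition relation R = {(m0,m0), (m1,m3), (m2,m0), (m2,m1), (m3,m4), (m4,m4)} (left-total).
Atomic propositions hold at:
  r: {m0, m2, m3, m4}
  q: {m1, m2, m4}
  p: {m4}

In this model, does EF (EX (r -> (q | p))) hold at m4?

Yes

Sat(q | p) = {m1, m2, m4}
Sat(r -> (q | p)) = {m1, m2, m4}
Sat(EX (r -> (q | p))) = {s : some successor in {m1, m2, m4}} = {m2, m3, m4}
EF (EX (r -> (q | p))): least fixpoint, start Z0 = {m2, m3, m4}, add states with some successor in Z. Z1 = {m1, m2, m3, m4}; fixed.
Sat(EF (EX (r -> (q | p)))) = {m1, m2, m3, m4}
m4 ∈ Sat(EF (EX (r -> (q | p)))) = {m1, m2, m3, m4}, so the formula holds at m4.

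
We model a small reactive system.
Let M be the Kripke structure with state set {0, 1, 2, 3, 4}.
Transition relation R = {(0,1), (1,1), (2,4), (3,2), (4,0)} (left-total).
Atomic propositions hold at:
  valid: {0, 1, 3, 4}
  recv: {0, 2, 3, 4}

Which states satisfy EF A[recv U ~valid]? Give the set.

Sat(~valid) = {2}
A[recv U ~valid]: least fixpoint, start Z0 = Sat(~valid) = {2}, add states in Sat(recv) with every successor in Z. Z1 = {2, 3}; fixed.
Sat(A[recv U ~valid]) = {2, 3}
EF A[recv U ~valid]: least fixpoint, start Z0 = {2, 3}, add states with some successor in Z. Already a fixed point.
Sat(EF A[recv U ~valid]) = {2, 3}

{2, 3}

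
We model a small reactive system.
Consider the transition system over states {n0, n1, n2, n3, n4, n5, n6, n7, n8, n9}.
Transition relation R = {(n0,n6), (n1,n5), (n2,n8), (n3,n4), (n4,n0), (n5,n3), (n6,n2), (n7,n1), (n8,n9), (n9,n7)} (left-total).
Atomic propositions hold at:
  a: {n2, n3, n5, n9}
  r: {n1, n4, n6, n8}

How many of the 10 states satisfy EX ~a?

Sat(~a) = {n0, n1, n4, n6, n7, n8}
Sat(EX ~a) = {s : some successor in {n0, n1, n4, n6, n7, n8}} = {n0, n2, n3, n4, n7, n9}
|Sat(EX ~a)| = |{n0, n2, n3, n4, n7, n9}| = 6.

6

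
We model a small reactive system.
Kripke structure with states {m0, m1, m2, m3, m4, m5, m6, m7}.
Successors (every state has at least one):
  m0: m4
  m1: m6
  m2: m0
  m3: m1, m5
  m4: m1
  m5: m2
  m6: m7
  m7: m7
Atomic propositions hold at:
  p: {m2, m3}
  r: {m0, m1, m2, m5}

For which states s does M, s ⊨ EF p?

EF p: least fixpoint, start Z0 = {m2, m3}, add states with some successor in Z. Z1 = {m2, m3, m5}; fixed.
Sat(EF p) = {m2, m3, m5}

{m2, m3, m5}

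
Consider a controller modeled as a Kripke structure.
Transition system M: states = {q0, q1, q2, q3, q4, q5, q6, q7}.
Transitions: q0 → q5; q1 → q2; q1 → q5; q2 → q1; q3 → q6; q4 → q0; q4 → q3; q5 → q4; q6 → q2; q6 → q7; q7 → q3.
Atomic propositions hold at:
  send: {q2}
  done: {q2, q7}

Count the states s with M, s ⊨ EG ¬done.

4

Sat(¬done) = {q0, q1, q3, q4, q5, q6}
EG ¬done: greatest fixpoint, start Z0 = {q0, q1, q3, q4, q5, q6}, keep only states in Sat with some successor in Z. Z1 = {q0, q1, q3, q4, q5}; Z2 = {q0, q1, q4, q5}; fixed.
Sat(EG ¬done) = {q0, q1, q4, q5}
|Sat(EG ¬done)| = |{q0, q1, q4, q5}| = 4.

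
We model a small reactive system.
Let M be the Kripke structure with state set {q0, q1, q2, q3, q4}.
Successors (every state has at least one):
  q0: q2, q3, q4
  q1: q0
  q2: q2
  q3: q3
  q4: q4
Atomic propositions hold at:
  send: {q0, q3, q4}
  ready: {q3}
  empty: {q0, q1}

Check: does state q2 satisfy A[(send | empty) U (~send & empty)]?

Sat(send | empty) = {q0, q1, q3, q4}
Sat(~send) = {q1, q2}
Sat(~send & empty) = {q1}
A[(send | empty) U (~send & empty)]: least fixpoint, start Z0 = Sat((~send & empty)) = {q1}, add states in Sat(send | empty) with every successor in Z. Already a fixed point.
Sat(A[(send | empty) U (~send & empty)]) = {q1}
q2 ∉ Sat(A[(send | empty) U (~send & empty)]) = {q1}, so the formula does not hold at q2.

No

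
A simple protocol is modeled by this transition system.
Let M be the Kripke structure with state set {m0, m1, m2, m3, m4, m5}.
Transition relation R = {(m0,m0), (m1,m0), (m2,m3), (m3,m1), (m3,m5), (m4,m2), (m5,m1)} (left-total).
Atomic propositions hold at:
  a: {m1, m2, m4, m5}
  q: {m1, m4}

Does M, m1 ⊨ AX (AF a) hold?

AF a: least fixpoint, start Z0 = {m1, m2, m4, m5}, add states with every successor in Z. Z1 = {m1, m2, m3, m4, m5}; fixed.
Sat(AF a) = {m1, m2, m3, m4, m5}
Sat(AX (AF a)) = {s : every successor in {m1, m2, m3, m4, m5}} = {m2, m3, m4, m5}
m1 ∉ Sat(AX (AF a)) = {m2, m3, m4, m5}, so the formula does not hold at m1.

No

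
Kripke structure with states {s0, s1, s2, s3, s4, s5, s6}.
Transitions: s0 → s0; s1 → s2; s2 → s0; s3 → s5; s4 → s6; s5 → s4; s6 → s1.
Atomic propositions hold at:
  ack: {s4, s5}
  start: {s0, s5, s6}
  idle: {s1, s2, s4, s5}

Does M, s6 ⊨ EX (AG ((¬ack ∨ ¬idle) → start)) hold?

No

Sat(¬ack) = {s0, s1, s2, s3, s6}
Sat(¬idle) = {s0, s3, s6}
Sat(¬ack ∨ ¬idle) = {s0, s1, s2, s3, s6}
Sat((¬ack ∨ ¬idle) → start) = {s0, s4, s5, s6}
AG ((¬ack ∨ ¬idle) → start): greatest fixpoint, start Z0 = {s0, s4, s5, s6}, keep only states in Sat with every successor in Z. Z1 = {s0, s4, s5}; Z2 = {s0, s5}; Z3 = {s0}; fixed.
Sat(AG ((¬ack ∨ ¬idle) → start)) = {s0}
Sat(EX (AG ((¬ack ∨ ¬idle) → start))) = {s : some successor in {s0}} = {s0, s2}
s6 ∉ Sat(EX (AG ((¬ack ∨ ¬idle) → start))) = {s0, s2}, so the formula does not hold at s6.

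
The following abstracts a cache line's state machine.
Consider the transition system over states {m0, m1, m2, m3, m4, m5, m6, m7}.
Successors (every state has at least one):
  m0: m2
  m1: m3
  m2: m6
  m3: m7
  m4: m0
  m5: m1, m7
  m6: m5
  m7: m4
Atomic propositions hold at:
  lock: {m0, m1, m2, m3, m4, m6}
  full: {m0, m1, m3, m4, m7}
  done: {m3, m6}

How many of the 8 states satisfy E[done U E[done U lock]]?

E[done U lock]: least fixpoint, start Z0 = Sat(lock) = {m0, m1, m2, m3, m4, m6}, add states in Sat(done) with some successor in Z. Already a fixed point.
Sat(E[done U lock]) = {m0, m1, m2, m3, m4, m6}
E[done U E[done U lock]]: least fixpoint, start Z0 = Sat(E[done U lock]) = {m0, m1, m2, m3, m4, m6}, add states in Sat(done) with some successor in Z. Already a fixed point.
Sat(E[done U E[done U lock]]) = {m0, m1, m2, m3, m4, m6}
|Sat(E[done U E[done U lock]])| = |{m0, m1, m2, m3, m4, m6}| = 6.

6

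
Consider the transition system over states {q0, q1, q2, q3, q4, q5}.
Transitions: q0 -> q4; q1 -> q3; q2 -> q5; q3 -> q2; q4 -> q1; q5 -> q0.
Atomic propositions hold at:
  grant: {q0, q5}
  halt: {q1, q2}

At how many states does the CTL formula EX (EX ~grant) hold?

4

Sat(~grant) = {q1, q2, q3, q4}
Sat(EX ~grant) = {s : some successor in {q1, q2, q3, q4}} = {q0, q1, q3, q4}
Sat(EX (EX ~grant)) = {s : some successor in {q0, q1, q3, q4}} = {q0, q1, q4, q5}
|Sat(EX (EX ~grant))| = |{q0, q1, q4, q5}| = 4.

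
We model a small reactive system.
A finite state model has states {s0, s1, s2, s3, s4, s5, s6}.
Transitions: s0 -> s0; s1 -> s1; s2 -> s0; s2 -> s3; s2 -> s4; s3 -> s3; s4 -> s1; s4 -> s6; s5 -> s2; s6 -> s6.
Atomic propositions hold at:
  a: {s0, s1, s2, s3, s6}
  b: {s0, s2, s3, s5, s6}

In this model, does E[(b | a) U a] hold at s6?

Yes

Sat(b | a) = {s0, s1, s2, s3, s5, s6}
E[(b | a) U a]: least fixpoint, start Z0 = Sat(a) = {s0, s1, s2, s3, s6}, add states in Sat(b | a) with some successor in Z. Z1 = {s0, s1, s2, s3, s5, s6}; fixed.
Sat(E[(b | a) U a]) = {s0, s1, s2, s3, s5, s6}
s6 ∈ Sat(E[(b | a) U a]) = {s0, s1, s2, s3, s5, s6}, so the formula holds at s6.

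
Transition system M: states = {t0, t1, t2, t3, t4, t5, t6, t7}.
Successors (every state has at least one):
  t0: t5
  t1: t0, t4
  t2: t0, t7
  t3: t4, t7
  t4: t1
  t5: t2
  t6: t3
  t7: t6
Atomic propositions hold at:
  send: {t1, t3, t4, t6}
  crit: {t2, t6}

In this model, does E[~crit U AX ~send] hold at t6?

Sat(~crit) = {t0, t1, t3, t4, t5, t7}
Sat(~send) = {t0, t2, t5, t7}
Sat(AX ~send) = {s : every successor in {t0, t2, t5, t7}} = {t0, t2, t5}
E[~crit U AX ~send]: least fixpoint, start Z0 = Sat(AX ~send) = {t0, t2, t5}, add states in Sat(~crit) with some successor in Z. Z1 = {t0, t1, t2, t5}; Z2 = {t0, t1, t2, t4, t5}; Z3 = {t0, t1, t2, t3, t4, t5}; fixed.
Sat(E[~crit U AX ~send]) = {t0, t1, t2, t3, t4, t5}
t6 ∉ Sat(E[~crit U AX ~send]) = {t0, t1, t2, t3, t4, t5}, so the formula does not hold at t6.

No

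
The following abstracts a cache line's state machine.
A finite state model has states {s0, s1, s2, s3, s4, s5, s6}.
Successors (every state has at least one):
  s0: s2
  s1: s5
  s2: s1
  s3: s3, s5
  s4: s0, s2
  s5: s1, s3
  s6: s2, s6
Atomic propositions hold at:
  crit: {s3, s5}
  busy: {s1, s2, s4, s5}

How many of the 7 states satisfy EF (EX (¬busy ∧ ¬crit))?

Sat(¬busy) = {s0, s3, s6}
Sat(¬crit) = {s0, s1, s2, s4, s6}
Sat(¬busy ∧ ¬crit) = {s0, s6}
Sat(EX (¬busy ∧ ¬crit)) = {s : some successor in {s0, s6}} = {s4, s6}
EF (EX (¬busy ∧ ¬crit)): least fixpoint, start Z0 = {s4, s6}, add states with some successor in Z. Already a fixed point.
Sat(EF (EX (¬busy ∧ ¬crit))) = {s4, s6}
|Sat(EF (EX (¬busy ∧ ¬crit)))| = |{s4, s6}| = 2.

2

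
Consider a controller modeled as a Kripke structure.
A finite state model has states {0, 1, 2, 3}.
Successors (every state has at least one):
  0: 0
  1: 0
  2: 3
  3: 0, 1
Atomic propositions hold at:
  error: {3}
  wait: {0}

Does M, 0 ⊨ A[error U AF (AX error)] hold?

No

Sat(AX error) = {s : every successor in {3}} = {2}
AF (AX error): least fixpoint, start Z0 = {2}, add states with every successor in Z. Already a fixed point.
Sat(AF (AX error)) = {2}
A[error U AF (AX error)]: least fixpoint, start Z0 = Sat(AF (AX error)) = {2}, add states in Sat(error) with every successor in Z. Already a fixed point.
Sat(A[error U AF (AX error)]) = {2}
0 ∉ Sat(A[error U AF (AX error)]) = {2}, so the formula does not hold at 0.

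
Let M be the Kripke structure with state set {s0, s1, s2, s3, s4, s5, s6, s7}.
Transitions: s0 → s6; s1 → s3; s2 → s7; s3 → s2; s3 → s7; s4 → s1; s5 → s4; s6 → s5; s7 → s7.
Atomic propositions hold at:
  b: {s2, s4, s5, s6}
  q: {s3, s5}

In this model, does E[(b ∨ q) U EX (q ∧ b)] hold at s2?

Sat(b ∨ q) = {s2, s3, s4, s5, s6}
Sat(q ∧ b) = {s5}
Sat(EX (q ∧ b)) = {s : some successor in {s5}} = {s6}
E[(b ∨ q) U EX (q ∧ b)]: least fixpoint, start Z0 = Sat(EX (q ∧ b)) = {s6}, add states in Sat(b ∨ q) with some successor in Z. Already a fixed point.
Sat(E[(b ∨ q) U EX (q ∧ b)]) = {s6}
s2 ∉ Sat(E[(b ∨ q) U EX (q ∧ b)]) = {s6}, so the formula does not hold at s2.

No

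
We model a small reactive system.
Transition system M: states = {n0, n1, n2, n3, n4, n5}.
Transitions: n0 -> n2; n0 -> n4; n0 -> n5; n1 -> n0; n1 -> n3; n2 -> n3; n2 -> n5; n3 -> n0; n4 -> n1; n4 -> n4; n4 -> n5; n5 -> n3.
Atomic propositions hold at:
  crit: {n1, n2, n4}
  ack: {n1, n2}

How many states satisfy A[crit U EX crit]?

Sat(EX crit) = {s : some successor in {n1, n2, n4}} = {n0, n4}
A[crit U EX crit]: least fixpoint, start Z0 = Sat(EX crit) = {n0, n4}, add states in Sat(crit) with every successor in Z. Already a fixed point.
Sat(A[crit U EX crit]) = {n0, n4}
|Sat(A[crit U EX crit])| = |{n0, n4}| = 2.

2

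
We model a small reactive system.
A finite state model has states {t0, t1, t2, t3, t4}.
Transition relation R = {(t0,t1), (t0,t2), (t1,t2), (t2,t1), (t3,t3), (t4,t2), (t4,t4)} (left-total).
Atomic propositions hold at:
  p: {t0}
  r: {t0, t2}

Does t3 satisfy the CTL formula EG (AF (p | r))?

Sat(p | r) = {t0, t2}
AF (p | r): least fixpoint, start Z0 = {t0, t2}, add states with every successor in Z. Z1 = {t0, t1, t2}; fixed.
Sat(AF (p | r)) = {t0, t1, t2}
EG (AF (p | r)): greatest fixpoint, start Z0 = {t0, t1, t2}, keep only states in Sat with some successor in Z. Already a fixed point.
Sat(EG (AF (p | r))) = {t0, t1, t2}
t3 ∉ Sat(EG (AF (p | r))) = {t0, t1, t2}, so the formula does not hold at t3.

No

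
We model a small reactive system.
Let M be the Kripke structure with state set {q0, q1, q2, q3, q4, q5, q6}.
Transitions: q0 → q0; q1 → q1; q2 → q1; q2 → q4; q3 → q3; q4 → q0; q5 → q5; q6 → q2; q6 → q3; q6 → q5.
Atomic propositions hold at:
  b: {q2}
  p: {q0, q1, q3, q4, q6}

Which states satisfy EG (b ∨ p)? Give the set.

Sat(b ∨ p) = {q0, q1, q2, q3, q4, q6}
EG (b ∨ p): greatest fixpoint, start Z0 = {q0, q1, q2, q3, q4, q6}, keep only states in Sat with some successor in Z. Already a fixed point.
Sat(EG (b ∨ p)) = {q0, q1, q2, q3, q4, q6}

{q0, q1, q2, q3, q4, q6}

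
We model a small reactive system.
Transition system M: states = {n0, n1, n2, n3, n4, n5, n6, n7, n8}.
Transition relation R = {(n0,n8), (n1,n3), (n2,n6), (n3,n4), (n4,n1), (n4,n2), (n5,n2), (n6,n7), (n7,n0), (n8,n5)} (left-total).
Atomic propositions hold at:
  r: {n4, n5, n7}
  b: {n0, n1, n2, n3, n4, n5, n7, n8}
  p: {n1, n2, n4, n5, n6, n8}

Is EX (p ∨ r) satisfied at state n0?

Yes

Sat(p ∨ r) = {n1, n2, n4, n5, n6, n7, n8}
Sat(EX (p ∨ r)) = {s : some successor in {n1, n2, n4, n5, n6, n7, n8}} = {n0, n2, n3, n4, n5, n6, n8}
n0 ∈ Sat(EX (p ∨ r)) = {n0, n2, n3, n4, n5, n6, n8}, so the formula holds at n0.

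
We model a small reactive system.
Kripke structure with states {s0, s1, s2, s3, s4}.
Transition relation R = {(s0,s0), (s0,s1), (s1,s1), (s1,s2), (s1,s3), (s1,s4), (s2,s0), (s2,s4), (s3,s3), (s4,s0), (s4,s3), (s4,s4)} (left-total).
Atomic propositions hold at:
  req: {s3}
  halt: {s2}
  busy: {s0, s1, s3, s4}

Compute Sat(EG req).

{s3}

EG req: greatest fixpoint, start Z0 = {s3}, keep only states in Sat with some successor in Z. Already a fixed point.
Sat(EG req) = {s3}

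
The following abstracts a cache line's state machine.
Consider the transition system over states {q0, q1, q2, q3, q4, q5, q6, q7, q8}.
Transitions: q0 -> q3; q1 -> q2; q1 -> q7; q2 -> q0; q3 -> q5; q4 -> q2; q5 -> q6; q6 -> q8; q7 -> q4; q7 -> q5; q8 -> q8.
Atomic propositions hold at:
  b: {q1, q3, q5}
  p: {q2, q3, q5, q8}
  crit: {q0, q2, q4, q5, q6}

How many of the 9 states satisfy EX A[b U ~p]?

6

Sat(~p) = {q0, q1, q4, q6, q7}
A[b U ~p]: least fixpoint, start Z0 = Sat(~p) = {q0, q1, q4, q6, q7}, add states in Sat(b) with every successor in Z. Z1 = {q0, q1, q4, q5, q6, q7}; Z2 = {q0, q1, q3, q4, q5, q6, q7}; fixed.
Sat(A[b U ~p]) = {q0, q1, q3, q4, q5, q6, q7}
Sat(EX A[b U ~p]) = {s : some successor in {q0, q1, q3, q4, q5, q6, q7}} = {q0, q1, q2, q3, q5, q7}
|Sat(EX A[b U ~p])| = |{q0, q1, q2, q3, q5, q7}| = 6.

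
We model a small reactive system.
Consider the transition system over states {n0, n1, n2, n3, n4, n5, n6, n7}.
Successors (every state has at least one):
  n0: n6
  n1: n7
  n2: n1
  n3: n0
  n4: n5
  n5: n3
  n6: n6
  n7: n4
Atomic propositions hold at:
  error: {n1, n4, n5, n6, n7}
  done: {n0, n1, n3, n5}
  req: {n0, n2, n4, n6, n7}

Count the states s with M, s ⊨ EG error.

1

EG error: greatest fixpoint, start Z0 = {n1, n4, n5, n6, n7}, keep only states in Sat with some successor in Z. Z1 = {n1, n4, n6, n7}; Z2 = {n1, n6, n7}; Z3 = {n1, n6}; Z4 = {n6}; fixed.
Sat(EG error) = {n6}
|Sat(EG error)| = |{n6}| = 1.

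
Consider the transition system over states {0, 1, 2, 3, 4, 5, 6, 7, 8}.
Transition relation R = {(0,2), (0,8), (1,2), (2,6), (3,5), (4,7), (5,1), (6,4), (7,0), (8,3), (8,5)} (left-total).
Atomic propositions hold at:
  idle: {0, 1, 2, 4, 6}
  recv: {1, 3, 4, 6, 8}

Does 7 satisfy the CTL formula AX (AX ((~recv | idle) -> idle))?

Sat(~recv) = {0, 2, 5, 7}
Sat(~recv | idle) = {0, 1, 2, 4, 5, 6, 7}
Sat((~recv | idle) -> idle) = {0, 1, 2, 3, 4, 6, 8}
Sat(AX ((~recv | idle) -> idle)) = {s : every successor in {0, 1, 2, 3, 4, 6, 8}} = {0, 1, 2, 5, 6, 7}
Sat(AX (AX ((~recv | idle) -> idle))) = {s : every successor in {0, 1, 2, 5, 6, 7}} = {1, 2, 3, 4, 5, 7}
7 ∈ Sat(AX (AX ((~recv | idle) -> idle))) = {1, 2, 3, 4, 5, 7}, so the formula holds at 7.

Yes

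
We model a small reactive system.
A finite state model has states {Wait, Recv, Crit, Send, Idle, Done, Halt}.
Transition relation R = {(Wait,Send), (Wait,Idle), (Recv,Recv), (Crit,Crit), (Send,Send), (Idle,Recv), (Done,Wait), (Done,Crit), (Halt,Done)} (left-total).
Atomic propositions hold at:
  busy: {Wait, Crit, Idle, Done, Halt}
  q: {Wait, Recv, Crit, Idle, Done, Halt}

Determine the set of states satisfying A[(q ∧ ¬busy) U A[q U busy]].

Sat(¬busy) = {Recv, Send}
Sat(q ∧ ¬busy) = {Recv}
A[q U busy]: least fixpoint, start Z0 = Sat(busy) = {Wait, Crit, Idle, Done, Halt}, add states in Sat(q) with every successor in Z. Already a fixed point.
Sat(A[q U busy]) = {Wait, Crit, Idle, Done, Halt}
A[(q ∧ ¬busy) U A[q U busy]]: least fixpoint, start Z0 = Sat(A[q U busy]) = {Wait, Crit, Idle, Done, Halt}, add states in Sat(q ∧ ¬busy) with every successor in Z. Already a fixed point.
Sat(A[(q ∧ ¬busy) U A[q U busy]]) = {Wait, Crit, Idle, Done, Halt}

{Wait, Crit, Idle, Done, Halt}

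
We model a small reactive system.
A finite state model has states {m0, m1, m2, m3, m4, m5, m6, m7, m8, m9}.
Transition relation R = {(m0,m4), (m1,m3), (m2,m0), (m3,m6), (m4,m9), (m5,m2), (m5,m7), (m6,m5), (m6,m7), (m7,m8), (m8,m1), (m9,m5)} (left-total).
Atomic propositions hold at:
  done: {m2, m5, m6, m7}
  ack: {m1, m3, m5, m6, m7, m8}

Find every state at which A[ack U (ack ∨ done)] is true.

Sat(ack ∨ done) = {m1, m2, m3, m5, m6, m7, m8}
A[ack U (ack ∨ done)]: least fixpoint, start Z0 = Sat((ack ∨ done)) = {m1, m2, m3, m5, m6, m7, m8}, add states in Sat(ack) with every successor in Z. Already a fixed point.
Sat(A[ack U (ack ∨ done)]) = {m1, m2, m3, m5, m6, m7, m8}

{m1, m2, m3, m5, m6, m7, m8}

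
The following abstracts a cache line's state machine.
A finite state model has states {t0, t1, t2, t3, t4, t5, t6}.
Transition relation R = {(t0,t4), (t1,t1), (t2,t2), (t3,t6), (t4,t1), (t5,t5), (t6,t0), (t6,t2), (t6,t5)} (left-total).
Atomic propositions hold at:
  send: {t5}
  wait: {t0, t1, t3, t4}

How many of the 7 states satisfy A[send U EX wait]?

Sat(EX wait) = {s : some successor in {t0, t1, t3, t4}} = {t0, t1, t4, t6}
A[send U EX wait]: least fixpoint, start Z0 = Sat(EX wait) = {t0, t1, t4, t6}, add states in Sat(send) with every successor in Z. Already a fixed point.
Sat(A[send U EX wait]) = {t0, t1, t4, t6}
|Sat(A[send U EX wait])| = |{t0, t1, t4, t6}| = 4.

4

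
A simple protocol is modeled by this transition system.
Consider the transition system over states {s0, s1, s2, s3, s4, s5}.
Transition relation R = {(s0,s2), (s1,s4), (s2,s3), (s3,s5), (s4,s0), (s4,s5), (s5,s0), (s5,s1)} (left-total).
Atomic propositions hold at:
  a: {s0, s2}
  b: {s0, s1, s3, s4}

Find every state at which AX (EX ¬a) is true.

{s0, s1, s2, s3}

Sat(¬a) = {s1, s3, s4, s5}
Sat(EX ¬a) = {s : some successor in {s1, s3, s4, s5}} = {s1, s2, s3, s4, s5}
Sat(AX (EX ¬a)) = {s : every successor in {s1, s2, s3, s4, s5}} = {s0, s1, s2, s3}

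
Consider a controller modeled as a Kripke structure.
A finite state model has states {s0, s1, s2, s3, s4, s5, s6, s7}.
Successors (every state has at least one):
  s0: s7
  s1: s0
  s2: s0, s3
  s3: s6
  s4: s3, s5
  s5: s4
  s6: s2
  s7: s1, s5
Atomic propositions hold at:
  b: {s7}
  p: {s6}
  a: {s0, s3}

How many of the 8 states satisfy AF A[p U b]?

A[p U b]: least fixpoint, start Z0 = Sat(b) = {s7}, add states in Sat(p) with every successor in Z. Already a fixed point.
Sat(A[p U b]) = {s7}
AF A[p U b]: least fixpoint, start Z0 = {s7}, add states with every successor in Z. Z1 = {s0, s7}; Z2 = {s0, s1, s7}; fixed.
Sat(AF A[p U b]) = {s0, s1, s7}
|Sat(AF A[p U b])| = |{s0, s1, s7}| = 3.

3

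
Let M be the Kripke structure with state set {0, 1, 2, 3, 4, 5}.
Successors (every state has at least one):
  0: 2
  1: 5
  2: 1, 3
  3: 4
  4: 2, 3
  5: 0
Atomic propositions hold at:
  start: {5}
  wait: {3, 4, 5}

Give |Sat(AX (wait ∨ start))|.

Sat(wait ∨ start) = {3, 4, 5}
Sat(AX (wait ∨ start)) = {s : every successor in {3, 4, 5}} = {1, 3}
|Sat(AX (wait ∨ start))| = |{1, 3}| = 2.

2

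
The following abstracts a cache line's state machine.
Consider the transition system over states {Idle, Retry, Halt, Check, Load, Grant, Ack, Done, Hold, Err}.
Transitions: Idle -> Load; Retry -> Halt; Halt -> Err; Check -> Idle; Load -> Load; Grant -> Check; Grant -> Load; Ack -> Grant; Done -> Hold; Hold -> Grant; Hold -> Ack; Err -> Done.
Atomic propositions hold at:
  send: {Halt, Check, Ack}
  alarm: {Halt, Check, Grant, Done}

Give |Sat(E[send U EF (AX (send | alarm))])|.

Sat(send | alarm) = {Halt, Check, Grant, Ack, Done}
Sat(AX (send | alarm)) = {s : every successor in {Halt, Check, Grant, Ack, Done}} = {Retry, Ack, Hold, Err}
EF (AX (send | alarm)): least fixpoint, start Z0 = {Retry, Ack, Hold, Err}, add states with some successor in Z. Z1 = {Retry, Halt, Ack, Done, Hold, Err}; fixed.
Sat(EF (AX (send | alarm))) = {Retry, Halt, Ack, Done, Hold, Err}
E[send U EF (AX (send | alarm))]: least fixpoint, start Z0 = Sat(EF (AX (send | alarm))) = {Retry, Halt, Ack, Done, Hold, Err}, add states in Sat(send) with some successor in Z. Already a fixed point.
Sat(E[send U EF (AX (send | alarm))]) = {Retry, Halt, Ack, Done, Hold, Err}
|Sat(E[send U EF (AX (send | alarm))])| = |{Retry, Halt, Ack, Done, Hold, Err}| = 6.

6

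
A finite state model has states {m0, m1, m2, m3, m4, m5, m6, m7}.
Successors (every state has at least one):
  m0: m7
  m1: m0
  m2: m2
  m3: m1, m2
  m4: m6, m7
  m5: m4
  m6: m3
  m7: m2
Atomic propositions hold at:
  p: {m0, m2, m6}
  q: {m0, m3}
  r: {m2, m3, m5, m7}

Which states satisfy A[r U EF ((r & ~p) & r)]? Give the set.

Sat(~p) = {m1, m3, m4, m5, m7}
Sat(r & ~p) = {m3, m5, m7}
Sat((r & ~p) & r) = {m3, m5, m7}
EF ((r & ~p) & r): least fixpoint, start Z0 = {m3, m5, m7}, add states with some successor in Z. Z1 = {m0, m3, m4, m5, m6, m7}; Z2 = {m0, m1, m3, m4, m5, m6, m7}; fixed.
Sat(EF ((r & ~p) & r)) = {m0, m1, m3, m4, m5, m6, m7}
A[r U EF ((r & ~p) & r)]: least fixpoint, start Z0 = Sat(EF ((r & ~p) & r)) = {m0, m1, m3, m4, m5, m6, m7}, add states in Sat(r) with every successor in Z. Already a fixed point.
Sat(A[r U EF ((r & ~p) & r)]) = {m0, m1, m3, m4, m5, m6, m7}

{m0, m1, m3, m4, m5, m6, m7}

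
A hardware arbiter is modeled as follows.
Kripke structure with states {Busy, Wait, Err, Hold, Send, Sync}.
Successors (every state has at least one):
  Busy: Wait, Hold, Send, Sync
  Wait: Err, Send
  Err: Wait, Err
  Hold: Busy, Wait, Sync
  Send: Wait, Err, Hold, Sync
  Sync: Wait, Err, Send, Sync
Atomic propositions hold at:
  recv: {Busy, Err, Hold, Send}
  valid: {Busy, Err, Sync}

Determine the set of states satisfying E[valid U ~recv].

Sat(~recv) = {Wait, Sync}
E[valid U ~recv]: least fixpoint, start Z0 = Sat(~recv) = {Wait, Sync}, add states in Sat(valid) with some successor in Z. Z1 = {Busy, Wait, Err, Sync}; fixed.
Sat(E[valid U ~recv]) = {Busy, Wait, Err, Sync}

{Busy, Wait, Err, Sync}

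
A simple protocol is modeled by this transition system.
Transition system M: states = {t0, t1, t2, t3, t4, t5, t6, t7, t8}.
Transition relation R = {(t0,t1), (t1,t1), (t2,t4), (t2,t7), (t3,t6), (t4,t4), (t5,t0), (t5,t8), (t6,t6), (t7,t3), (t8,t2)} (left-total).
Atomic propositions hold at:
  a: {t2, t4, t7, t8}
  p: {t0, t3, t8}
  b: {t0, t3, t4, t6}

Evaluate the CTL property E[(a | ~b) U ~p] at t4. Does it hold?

Sat(~b) = {t1, t2, t5, t7, t8}
Sat(a | ~b) = {t1, t2, t4, t5, t7, t8}
Sat(~p) = {t1, t2, t4, t5, t6, t7}
E[(a | ~b) U ~p]: least fixpoint, start Z0 = Sat(~p) = {t1, t2, t4, t5, t6, t7}, add states in Sat(a | ~b) with some successor in Z. Z1 = {t1, t2, t4, t5, t6, t7, t8}; fixed.
Sat(E[(a | ~b) U ~p]) = {t1, t2, t4, t5, t6, t7, t8}
t4 ∈ Sat(E[(a | ~b) U ~p]) = {t1, t2, t4, t5, t6, t7, t8}, so the formula holds at t4.

Yes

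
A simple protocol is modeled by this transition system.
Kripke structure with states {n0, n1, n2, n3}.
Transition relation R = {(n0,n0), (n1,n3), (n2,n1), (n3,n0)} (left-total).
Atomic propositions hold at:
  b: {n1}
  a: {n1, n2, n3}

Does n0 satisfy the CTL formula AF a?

AF a: least fixpoint, start Z0 = {n1, n2, n3}, add states with every successor in Z. Already a fixed point.
Sat(AF a) = {n1, n2, n3}
n0 ∉ Sat(AF a) = {n1, n2, n3}, so the formula does not hold at n0.

No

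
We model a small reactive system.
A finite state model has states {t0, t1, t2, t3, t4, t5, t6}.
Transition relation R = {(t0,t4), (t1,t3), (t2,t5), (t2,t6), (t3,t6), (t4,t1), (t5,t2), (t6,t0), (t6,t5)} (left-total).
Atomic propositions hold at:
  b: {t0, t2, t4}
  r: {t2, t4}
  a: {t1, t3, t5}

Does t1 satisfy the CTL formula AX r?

Sat(AX r) = {s : every successor in {t2, t4}} = {t0, t5}
t1 ∉ Sat(AX r) = {t0, t5}, so the formula does not hold at t1.

No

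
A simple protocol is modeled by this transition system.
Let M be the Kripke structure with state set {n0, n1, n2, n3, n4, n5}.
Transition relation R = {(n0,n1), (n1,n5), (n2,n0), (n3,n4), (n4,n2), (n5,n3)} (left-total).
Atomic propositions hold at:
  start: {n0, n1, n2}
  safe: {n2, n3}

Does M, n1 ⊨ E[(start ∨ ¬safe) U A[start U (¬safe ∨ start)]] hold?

Yes

Sat(¬safe) = {n0, n1, n4, n5}
Sat(start ∨ ¬safe) = {n0, n1, n2, n4, n5}
Sat(¬safe ∨ start) = {n0, n1, n2, n4, n5}
A[start U (¬safe ∨ start)]: least fixpoint, start Z0 = Sat((¬safe ∨ start)) = {n0, n1, n2, n4, n5}, add states in Sat(start) with every successor in Z. Already a fixed point.
Sat(A[start U (¬safe ∨ start)]) = {n0, n1, n2, n4, n5}
E[(start ∨ ¬safe) U A[start U (¬safe ∨ start)]]: least fixpoint, start Z0 = Sat(A[start U (¬safe ∨ start)]) = {n0, n1, n2, n4, n5}, add states in Sat(start ∨ ¬safe) with some successor in Z. Already a fixed point.
Sat(E[(start ∨ ¬safe) U A[start U (¬safe ∨ start)]]) = {n0, n1, n2, n4, n5}
n1 ∈ Sat(E[(start ∨ ¬safe) U A[start U (¬safe ∨ start)]]) = {n0, n1, n2, n4, n5}, so the formula holds at n1.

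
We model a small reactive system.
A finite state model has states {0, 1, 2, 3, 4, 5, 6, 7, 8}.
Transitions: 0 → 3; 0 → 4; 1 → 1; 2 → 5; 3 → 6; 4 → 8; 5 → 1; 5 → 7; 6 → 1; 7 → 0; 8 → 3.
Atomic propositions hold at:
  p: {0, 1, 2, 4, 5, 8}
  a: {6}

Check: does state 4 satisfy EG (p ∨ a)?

No

Sat(p ∨ a) = {0, 1, 2, 4, 5, 6, 8}
EG (p ∨ a): greatest fixpoint, start Z0 = {0, 1, 2, 4, 5, 6, 8}, keep only states in Sat with some successor in Z. Z1 = {0, 1, 2, 4, 5, 6}; Z2 = {0, 1, 2, 5, 6}; Z3 = {1, 2, 5, 6}; fixed.
Sat(EG (p ∨ a)) = {1, 2, 5, 6}
4 ∉ Sat(EG (p ∨ a)) = {1, 2, 5, 6}, so the formula does not hold at 4.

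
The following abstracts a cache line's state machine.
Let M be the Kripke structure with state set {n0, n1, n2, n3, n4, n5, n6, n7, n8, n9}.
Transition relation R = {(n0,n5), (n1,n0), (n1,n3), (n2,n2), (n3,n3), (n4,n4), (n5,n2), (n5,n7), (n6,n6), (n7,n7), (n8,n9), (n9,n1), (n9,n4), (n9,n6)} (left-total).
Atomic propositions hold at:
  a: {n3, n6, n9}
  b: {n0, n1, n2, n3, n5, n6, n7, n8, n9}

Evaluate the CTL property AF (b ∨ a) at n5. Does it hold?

Yes

Sat(b ∨ a) = {n0, n1, n2, n3, n5, n6, n7, n8, n9}
AF (b ∨ a): least fixpoint, start Z0 = {n0, n1, n2, n3, n5, n6, n7, n8, n9}, add states with every successor in Z. Already a fixed point.
Sat(AF (b ∨ a)) = {n0, n1, n2, n3, n5, n6, n7, n8, n9}
n5 ∈ Sat(AF (b ∨ a)) = {n0, n1, n2, n3, n5, n6, n7, n8, n9}, so the formula holds at n5.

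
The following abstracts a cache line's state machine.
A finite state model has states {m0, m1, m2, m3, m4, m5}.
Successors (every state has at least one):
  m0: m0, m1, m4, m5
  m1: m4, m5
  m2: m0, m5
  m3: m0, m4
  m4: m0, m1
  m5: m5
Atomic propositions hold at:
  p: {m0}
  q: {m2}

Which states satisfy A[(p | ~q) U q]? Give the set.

{m2}

Sat(~q) = {m0, m1, m3, m4, m5}
Sat(p | ~q) = {m0, m1, m3, m4, m5}
A[(p | ~q) U q]: least fixpoint, start Z0 = Sat(q) = {m2}, add states in Sat(p | ~q) with every successor in Z. Already a fixed point.
Sat(A[(p | ~q) U q]) = {m2}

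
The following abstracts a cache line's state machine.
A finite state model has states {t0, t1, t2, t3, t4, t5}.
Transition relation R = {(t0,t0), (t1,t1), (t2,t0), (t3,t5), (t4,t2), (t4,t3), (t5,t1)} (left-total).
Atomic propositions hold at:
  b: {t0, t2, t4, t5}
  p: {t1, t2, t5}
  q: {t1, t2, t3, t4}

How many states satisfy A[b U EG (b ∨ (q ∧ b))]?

3

Sat(q ∧ b) = {t2, t4}
Sat(b ∨ (q ∧ b)) = {t0, t2, t4, t5}
EG (b ∨ (q ∧ b)): greatest fixpoint, start Z0 = {t0, t2, t4, t5}, keep only states in Sat with some successor in Z. Z1 = {t0, t2, t4}; fixed.
Sat(EG (b ∨ (q ∧ b))) = {t0, t2, t4}
A[b U EG (b ∨ (q ∧ b))]: least fixpoint, start Z0 = Sat(EG (b ∨ (q ∧ b))) = {t0, t2, t4}, add states in Sat(b) with every successor in Z. Already a fixed point.
Sat(A[b U EG (b ∨ (q ∧ b))]) = {t0, t2, t4}
|Sat(A[b U EG (b ∨ (q ∧ b))])| = |{t0, t2, t4}| = 3.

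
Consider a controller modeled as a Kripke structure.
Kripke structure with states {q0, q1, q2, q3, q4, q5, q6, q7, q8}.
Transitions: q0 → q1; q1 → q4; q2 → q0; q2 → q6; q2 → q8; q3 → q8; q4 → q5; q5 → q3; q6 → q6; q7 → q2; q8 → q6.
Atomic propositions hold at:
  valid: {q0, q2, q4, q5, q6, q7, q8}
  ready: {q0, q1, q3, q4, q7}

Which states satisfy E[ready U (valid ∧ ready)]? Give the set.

Sat(valid ∧ ready) = {q0, q4, q7}
E[ready U (valid ∧ ready)]: least fixpoint, start Z0 = Sat((valid ∧ ready)) = {q0, q4, q7}, add states in Sat(ready) with some successor in Z. Z1 = {q0, q1, q4, q7}; fixed.
Sat(E[ready U (valid ∧ ready)]) = {q0, q1, q4, q7}

{q0, q1, q4, q7}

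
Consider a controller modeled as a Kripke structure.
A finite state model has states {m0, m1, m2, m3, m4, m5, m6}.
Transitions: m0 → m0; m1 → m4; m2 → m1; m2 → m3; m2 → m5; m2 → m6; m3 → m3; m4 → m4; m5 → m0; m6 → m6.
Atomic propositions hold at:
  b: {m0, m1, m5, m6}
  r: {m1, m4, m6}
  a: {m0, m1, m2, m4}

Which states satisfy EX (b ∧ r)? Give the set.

Sat(b ∧ r) = {m1, m6}
Sat(EX (b ∧ r)) = {s : some successor in {m1, m6}} = {m2, m6}

{m2, m6}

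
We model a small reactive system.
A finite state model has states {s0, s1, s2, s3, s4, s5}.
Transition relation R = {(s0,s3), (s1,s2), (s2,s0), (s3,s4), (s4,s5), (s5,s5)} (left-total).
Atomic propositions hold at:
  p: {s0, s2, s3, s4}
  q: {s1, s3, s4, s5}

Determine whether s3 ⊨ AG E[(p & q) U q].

Sat(p & q) = {s3, s4}
E[(p & q) U q]: least fixpoint, start Z0 = Sat(q) = {s1, s3, s4, s5}, add states in Sat(p & q) with some successor in Z. Already a fixed point.
Sat(E[(p & q) U q]) = {s1, s3, s4, s5}
AG E[(p & q) U q]: greatest fixpoint, start Z0 = {s1, s3, s4, s5}, keep only states in Sat with every successor in Z. Z1 = {s3, s4, s5}; fixed.
Sat(AG E[(p & q) U q]) = {s3, s4, s5}
s3 ∈ Sat(AG E[(p & q) U q]) = {s3, s4, s5}, so the formula holds at s3.

Yes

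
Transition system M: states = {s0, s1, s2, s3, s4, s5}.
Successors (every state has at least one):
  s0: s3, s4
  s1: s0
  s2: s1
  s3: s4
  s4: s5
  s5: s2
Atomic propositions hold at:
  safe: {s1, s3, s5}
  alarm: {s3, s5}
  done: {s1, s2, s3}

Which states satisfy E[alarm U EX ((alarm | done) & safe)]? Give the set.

{s0, s2, s3, s4, s5}

Sat(alarm | done) = {s1, s2, s3, s5}
Sat((alarm | done) & safe) = {s1, s3, s5}
Sat(EX ((alarm | done) & safe)) = {s : some successor in {s1, s3, s5}} = {s0, s2, s4}
E[alarm U EX ((alarm | done) & safe)]: least fixpoint, start Z0 = Sat(EX ((alarm | done) & safe)) = {s0, s2, s4}, add states in Sat(alarm) with some successor in Z. Z1 = {s0, s2, s3, s4, s5}; fixed.
Sat(E[alarm U EX ((alarm | done) & safe)]) = {s0, s2, s3, s4, s5}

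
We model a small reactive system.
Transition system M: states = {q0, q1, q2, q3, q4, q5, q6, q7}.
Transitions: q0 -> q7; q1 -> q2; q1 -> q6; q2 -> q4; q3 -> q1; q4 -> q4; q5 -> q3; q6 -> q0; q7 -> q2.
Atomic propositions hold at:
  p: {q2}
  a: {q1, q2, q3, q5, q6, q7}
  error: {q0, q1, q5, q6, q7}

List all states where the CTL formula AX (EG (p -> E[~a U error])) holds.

{q2, q4}

Sat(~a) = {q0, q4}
E[~a U error]: least fixpoint, start Z0 = Sat(error) = {q0, q1, q5, q6, q7}, add states in Sat(~a) with some successor in Z. Already a fixed point.
Sat(E[~a U error]) = {q0, q1, q5, q6, q7}
Sat(p -> E[~a U error]) = {q0, q1, q3, q4, q5, q6, q7}
EG (p -> E[~a U error]): greatest fixpoint, start Z0 = {q0, q1, q3, q4, q5, q6, q7}, keep only states in Sat with some successor in Z. Z1 = {q0, q1, q3, q4, q5, q6}; Z2 = {q1, q3, q4, q5, q6}; Z3 = {q1, q3, q4, q5}; Z4 = {q3, q4, q5}; Z5 = {q4, q5}; Z6 = {q4}; fixed.
Sat(EG (p -> E[~a U error])) = {q4}
Sat(AX (EG (p -> E[~a U error]))) = {s : every successor in {q4}} = {q2, q4}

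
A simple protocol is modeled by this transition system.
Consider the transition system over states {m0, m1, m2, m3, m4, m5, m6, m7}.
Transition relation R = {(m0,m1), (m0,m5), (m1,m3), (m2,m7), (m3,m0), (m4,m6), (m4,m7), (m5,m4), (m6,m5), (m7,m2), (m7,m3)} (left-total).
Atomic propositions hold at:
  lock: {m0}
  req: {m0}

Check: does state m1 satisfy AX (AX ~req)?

No

Sat(~req) = {m1, m2, m3, m4, m5, m6, m7}
Sat(AX ~req) = {s : every successor in {m1, m2, m3, m4, m5, m6, m7}} = {m0, m1, m2, m4, m5, m6, m7}
Sat(AX (AX ~req)) = {s : every successor in {m0, m1, m2, m4, m5, m6, m7}} = {m0, m2, m3, m4, m5, m6}
m1 ∉ Sat(AX (AX ~req)) = {m0, m2, m3, m4, m5, m6}, so the formula does not hold at m1.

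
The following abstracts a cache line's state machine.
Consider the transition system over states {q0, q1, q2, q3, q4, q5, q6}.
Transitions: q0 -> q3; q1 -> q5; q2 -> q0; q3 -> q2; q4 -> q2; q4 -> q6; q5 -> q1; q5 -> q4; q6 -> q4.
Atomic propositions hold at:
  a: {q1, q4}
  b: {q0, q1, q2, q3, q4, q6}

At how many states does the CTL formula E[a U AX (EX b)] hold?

6

Sat(EX b) = {s : some successor in {q0, q1, q2, q3, q4, q6}} = {q0, q2, q3, q4, q5, q6}
Sat(AX (EX b)) = {s : every successor in {q0, q2, q3, q4, q5, q6}} = {q0, q1, q2, q3, q4, q6}
E[a U AX (EX b)]: least fixpoint, start Z0 = Sat(AX (EX b)) = {q0, q1, q2, q3, q4, q6}, add states in Sat(a) with some successor in Z. Already a fixed point.
Sat(E[a U AX (EX b)]) = {q0, q1, q2, q3, q4, q6}
|Sat(E[a U AX (EX b)])| = |{q0, q1, q2, q3, q4, q6}| = 6.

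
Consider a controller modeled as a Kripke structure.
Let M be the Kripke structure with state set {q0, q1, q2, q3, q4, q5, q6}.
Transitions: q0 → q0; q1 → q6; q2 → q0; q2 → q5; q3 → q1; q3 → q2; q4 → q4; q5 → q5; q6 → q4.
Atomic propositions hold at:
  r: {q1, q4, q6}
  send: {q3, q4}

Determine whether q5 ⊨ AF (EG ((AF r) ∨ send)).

No

AF r: least fixpoint, start Z0 = {q1, q4, q6}, add states with every successor in Z. Already a fixed point.
Sat(AF r) = {q1, q4, q6}
Sat((AF r) ∨ send) = {q1, q3, q4, q6}
EG ((AF r) ∨ send): greatest fixpoint, start Z0 = {q1, q3, q4, q6}, keep only states in Sat with some successor in Z. Already a fixed point.
Sat(EG ((AF r) ∨ send)) = {q1, q3, q4, q6}
AF (EG ((AF r) ∨ send)): least fixpoint, start Z0 = {q1, q3, q4, q6}, add states with every successor in Z. Already a fixed point.
Sat(AF (EG ((AF r) ∨ send))) = {q1, q3, q4, q6}
q5 ∉ Sat(AF (EG ((AF r) ∨ send))) = {q1, q3, q4, q6}, so the formula does not hold at q5.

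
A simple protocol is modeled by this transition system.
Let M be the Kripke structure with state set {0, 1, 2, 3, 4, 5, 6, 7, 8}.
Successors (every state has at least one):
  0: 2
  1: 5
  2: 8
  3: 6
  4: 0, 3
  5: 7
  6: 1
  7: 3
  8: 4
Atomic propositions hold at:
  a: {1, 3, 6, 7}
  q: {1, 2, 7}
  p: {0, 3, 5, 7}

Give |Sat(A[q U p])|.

5

A[q U p]: least fixpoint, start Z0 = Sat(p) = {0, 3, 5, 7}, add states in Sat(q) with every successor in Z. Z1 = {0, 1, 3, 5, 7}; fixed.
Sat(A[q U p]) = {0, 1, 3, 5, 7}
|Sat(A[q U p])| = |{0, 1, 3, 5, 7}| = 5.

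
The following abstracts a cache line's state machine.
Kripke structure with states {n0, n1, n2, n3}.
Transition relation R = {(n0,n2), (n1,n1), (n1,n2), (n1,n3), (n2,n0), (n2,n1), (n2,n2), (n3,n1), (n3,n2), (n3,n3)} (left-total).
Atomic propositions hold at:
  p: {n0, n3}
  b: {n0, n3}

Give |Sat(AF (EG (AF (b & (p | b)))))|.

Sat(p | b) = {n0, n3}
Sat(b & (p | b)) = {n0, n3}
AF (b & (p | b)): least fixpoint, start Z0 = {n0, n3}, add states with every successor in Z. Already a fixed point.
Sat(AF (b & (p | b))) = {n0, n3}
EG (AF (b & (p | b))): greatest fixpoint, start Z0 = {n0, n3}, keep only states in Sat with some successor in Z. Z1 = {n3}; fixed.
Sat(EG (AF (b & (p | b)))) = {n3}
AF (EG (AF (b & (p | b)))): least fixpoint, start Z0 = {n3}, add states with every successor in Z. Already a fixed point.
Sat(AF (EG (AF (b & (p | b))))) = {n3}
|Sat(AF (EG (AF (b & (p | b)))))| = |{n3}| = 1.

1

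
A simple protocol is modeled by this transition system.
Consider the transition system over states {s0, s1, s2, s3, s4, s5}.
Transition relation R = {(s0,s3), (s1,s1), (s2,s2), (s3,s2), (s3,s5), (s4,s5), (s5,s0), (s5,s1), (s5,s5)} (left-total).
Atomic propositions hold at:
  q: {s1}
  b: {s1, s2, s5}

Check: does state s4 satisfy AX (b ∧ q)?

Sat(b ∧ q) = {s1}
Sat(AX (b ∧ q)) = {s : every successor in {s1}} = {s1}
s4 ∉ Sat(AX (b ∧ q)) = {s1}, so the formula does not hold at s4.

No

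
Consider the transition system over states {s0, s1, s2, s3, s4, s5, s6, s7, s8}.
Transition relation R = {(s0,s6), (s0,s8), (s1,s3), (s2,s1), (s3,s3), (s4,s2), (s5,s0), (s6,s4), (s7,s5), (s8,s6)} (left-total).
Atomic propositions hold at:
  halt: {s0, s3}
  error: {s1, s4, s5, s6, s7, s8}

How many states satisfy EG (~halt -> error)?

2

Sat(~halt) = {s1, s2, s4, s5, s6, s7, s8}
Sat(~halt -> error) = {s0, s1, s3, s4, s5, s6, s7, s8}
EG (~halt -> error): greatest fixpoint, start Z0 = {s0, s1, s3, s4, s5, s6, s7, s8}, keep only states in Sat with some successor in Z. Z1 = {s0, s1, s3, s5, s6, s7, s8}; Z2 = {s0, s1, s3, s5, s7, s8}; Z3 = {s0, s1, s3, s5, s7}; Z4 = {s1, s3, s5, s7}; Z5 = {s1, s3, s7}; Z6 = {s1, s3}; fixed.
Sat(EG (~halt -> error)) = {s1, s3}
|Sat(EG (~halt -> error))| = |{s1, s3}| = 2.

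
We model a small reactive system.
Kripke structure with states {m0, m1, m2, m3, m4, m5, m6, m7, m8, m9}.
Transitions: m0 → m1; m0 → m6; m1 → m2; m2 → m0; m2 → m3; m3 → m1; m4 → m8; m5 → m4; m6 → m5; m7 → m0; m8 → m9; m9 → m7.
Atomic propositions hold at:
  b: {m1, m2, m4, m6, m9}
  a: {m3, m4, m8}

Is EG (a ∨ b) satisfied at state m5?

Sat(a ∨ b) = {m1, m2, m3, m4, m6, m8, m9}
EG (a ∨ b): greatest fixpoint, start Z0 = {m1, m2, m3, m4, m6, m8, m9}, keep only states in Sat with some successor in Z. Z1 = {m1, m2, m3, m4, m8}; Z2 = {m1, m2, m3, m4}; Z3 = {m1, m2, m3}; fixed.
Sat(EG (a ∨ b)) = {m1, m2, m3}
m5 ∉ Sat(EG (a ∨ b)) = {m1, m2, m3}, so the formula does not hold at m5.

No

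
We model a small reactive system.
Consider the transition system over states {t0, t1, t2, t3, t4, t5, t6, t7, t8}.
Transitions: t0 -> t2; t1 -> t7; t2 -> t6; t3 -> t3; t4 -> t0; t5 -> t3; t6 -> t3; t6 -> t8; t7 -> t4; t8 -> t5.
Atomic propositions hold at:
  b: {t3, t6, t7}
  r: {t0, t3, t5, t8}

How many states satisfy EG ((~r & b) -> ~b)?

3

Sat(~r) = {t1, t2, t4, t6, t7}
Sat(~r & b) = {t6, t7}
Sat(~b) = {t0, t1, t2, t4, t5, t8}
Sat((~r & b) -> ~b) = {t0, t1, t2, t3, t4, t5, t8}
EG ((~r & b) -> ~b): greatest fixpoint, start Z0 = {t0, t1, t2, t3, t4, t5, t8}, keep only states in Sat with some successor in Z. Z1 = {t0, t3, t4, t5, t8}; Z2 = {t3, t4, t5, t8}; Z3 = {t3, t5, t8}; fixed.
Sat(EG ((~r & b) -> ~b)) = {t3, t5, t8}
|Sat(EG ((~r & b) -> ~b))| = |{t3, t5, t8}| = 3.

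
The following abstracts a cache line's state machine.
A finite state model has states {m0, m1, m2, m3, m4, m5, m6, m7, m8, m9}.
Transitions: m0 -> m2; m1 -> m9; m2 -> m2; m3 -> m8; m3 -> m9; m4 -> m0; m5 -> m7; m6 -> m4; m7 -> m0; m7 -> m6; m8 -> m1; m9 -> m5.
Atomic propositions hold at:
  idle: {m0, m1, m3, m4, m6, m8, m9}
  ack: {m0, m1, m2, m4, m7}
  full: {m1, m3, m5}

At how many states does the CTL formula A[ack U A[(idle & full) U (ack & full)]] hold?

Sat(idle & full) = {m1, m3}
Sat(ack & full) = {m1}
A[(idle & full) U (ack & full)]: least fixpoint, start Z0 = Sat((ack & full)) = {m1}, add states in Sat(idle & full) with every successor in Z. Already a fixed point.
Sat(A[(idle & full) U (ack & full)]) = {m1}
A[ack U A[(idle & full) U (ack & full)]]: least fixpoint, start Z0 = Sat(A[(idle & full) U (ack & full)]) = {m1}, add states in Sat(ack) with every successor in Z. Already a fixed point.
Sat(A[ack U A[(idle & full) U (ack & full)]]) = {m1}
|Sat(A[ack U A[(idle & full) U (ack & full)]])| = |{m1}| = 1.

1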